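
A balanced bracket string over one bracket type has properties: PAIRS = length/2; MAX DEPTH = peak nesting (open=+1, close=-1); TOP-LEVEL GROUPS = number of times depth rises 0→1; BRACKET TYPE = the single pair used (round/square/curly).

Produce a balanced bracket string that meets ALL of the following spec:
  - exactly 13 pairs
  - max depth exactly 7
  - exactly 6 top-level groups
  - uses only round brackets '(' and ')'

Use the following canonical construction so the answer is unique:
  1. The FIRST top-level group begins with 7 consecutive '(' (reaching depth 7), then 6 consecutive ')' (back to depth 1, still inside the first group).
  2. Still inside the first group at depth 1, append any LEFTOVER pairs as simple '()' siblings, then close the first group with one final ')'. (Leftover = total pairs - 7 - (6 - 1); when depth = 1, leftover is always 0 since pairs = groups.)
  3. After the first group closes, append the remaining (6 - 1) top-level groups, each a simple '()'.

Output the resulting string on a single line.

Answer: ((((((())))))())()()()()()

Derivation:
Spec: pairs=13 depth=7 groups=6
Leftover pairs = 13 - 7 - (6-1) = 1
First group: deep chain of depth 7 + 1 sibling pairs
Remaining 5 groups: simple '()' each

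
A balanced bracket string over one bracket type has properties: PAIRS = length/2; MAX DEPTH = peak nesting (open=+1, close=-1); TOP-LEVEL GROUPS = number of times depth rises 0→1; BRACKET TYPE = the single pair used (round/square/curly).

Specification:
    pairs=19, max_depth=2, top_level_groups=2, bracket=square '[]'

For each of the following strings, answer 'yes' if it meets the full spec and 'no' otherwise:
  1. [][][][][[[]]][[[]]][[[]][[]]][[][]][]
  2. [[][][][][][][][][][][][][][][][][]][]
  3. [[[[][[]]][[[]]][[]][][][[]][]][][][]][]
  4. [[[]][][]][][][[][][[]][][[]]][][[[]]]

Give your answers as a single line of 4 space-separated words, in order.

String 1 '[][][][][[[]]][[[]]][[[]][[]]][[][]][]': depth seq [1 0 1 0 1 0 1 0 1 2 3 2 1 0 1 2 3 2 1 0 1 2 3 2 1 2 3 2 1 0 1 2 1 2 1 0 1 0]
  -> pairs=19 depth=3 groups=9 -> no
String 2 '[[][][][][][][][][][][][][][][][][]][]': depth seq [1 2 1 2 1 2 1 2 1 2 1 2 1 2 1 2 1 2 1 2 1 2 1 2 1 2 1 2 1 2 1 2 1 2 1 0 1 0]
  -> pairs=19 depth=2 groups=2 -> yes
String 3 '[[[[][[]]][[[]]][[]][][][[]][]][][][]][]': depth seq [1 2 3 4 3 4 5 4 3 2 3 4 5 4 3 2 3 4 3 2 3 2 3 2 3 4 3 2 3 2 1 2 1 2 1 2 1 0 1 0]
  -> pairs=20 depth=5 groups=2 -> no
String 4 '[[[]][][]][][][[][][[]][][[]]][][[[]]]': depth seq [1 2 3 2 1 2 1 2 1 0 1 0 1 0 1 2 1 2 1 2 3 2 1 2 1 2 3 2 1 0 1 0 1 2 3 2 1 0]
  -> pairs=19 depth=3 groups=6 -> no

Answer: no yes no no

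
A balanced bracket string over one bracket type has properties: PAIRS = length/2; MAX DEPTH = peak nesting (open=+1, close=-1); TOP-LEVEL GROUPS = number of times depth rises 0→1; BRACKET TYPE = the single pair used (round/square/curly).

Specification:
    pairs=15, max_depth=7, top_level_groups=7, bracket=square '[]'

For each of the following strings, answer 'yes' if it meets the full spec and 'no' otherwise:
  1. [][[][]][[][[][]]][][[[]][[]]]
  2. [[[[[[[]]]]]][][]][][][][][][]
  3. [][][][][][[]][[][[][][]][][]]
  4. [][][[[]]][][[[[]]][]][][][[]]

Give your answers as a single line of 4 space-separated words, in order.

Answer: no yes no no

Derivation:
String 1 '[][[][]][[][[][]]][][[[]][[]]]': depth seq [1 0 1 2 1 2 1 0 1 2 1 2 3 2 3 2 1 0 1 0 1 2 3 2 1 2 3 2 1 0]
  -> pairs=15 depth=3 groups=5 -> no
String 2 '[[[[[[[]]]]]][][]][][][][][][]': depth seq [1 2 3 4 5 6 7 6 5 4 3 2 1 2 1 2 1 0 1 0 1 0 1 0 1 0 1 0 1 0]
  -> pairs=15 depth=7 groups=7 -> yes
String 3 '[][][][][][[]][[][[][][]][][]]': depth seq [1 0 1 0 1 0 1 0 1 0 1 2 1 0 1 2 1 2 3 2 3 2 3 2 1 2 1 2 1 0]
  -> pairs=15 depth=3 groups=7 -> no
String 4 '[][][[[]]][][[[[]]][]][][][[]]': depth seq [1 0 1 0 1 2 3 2 1 0 1 0 1 2 3 4 3 2 1 2 1 0 1 0 1 0 1 2 1 0]
  -> pairs=15 depth=4 groups=8 -> no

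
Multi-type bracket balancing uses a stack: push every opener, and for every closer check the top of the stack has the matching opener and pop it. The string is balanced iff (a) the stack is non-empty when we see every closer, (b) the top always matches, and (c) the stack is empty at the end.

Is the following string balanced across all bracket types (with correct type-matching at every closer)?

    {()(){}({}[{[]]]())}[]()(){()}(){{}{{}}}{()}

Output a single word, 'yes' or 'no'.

Answer: no

Derivation:
pos 0: push '{'; stack = {
pos 1: push '('; stack = {(
pos 2: ')' matches '('; pop; stack = {
pos 3: push '('; stack = {(
pos 4: ')' matches '('; pop; stack = {
pos 5: push '{'; stack = {{
pos 6: '}' matches '{'; pop; stack = {
pos 7: push '('; stack = {(
pos 8: push '{'; stack = {({
pos 9: '}' matches '{'; pop; stack = {(
pos 10: push '['; stack = {([
pos 11: push '{'; stack = {([{
pos 12: push '['; stack = {([{[
pos 13: ']' matches '['; pop; stack = {([{
pos 14: saw closer ']' but top of stack is '{' (expected '}') → INVALID
Verdict: type mismatch at position 14: ']' closes '{' → no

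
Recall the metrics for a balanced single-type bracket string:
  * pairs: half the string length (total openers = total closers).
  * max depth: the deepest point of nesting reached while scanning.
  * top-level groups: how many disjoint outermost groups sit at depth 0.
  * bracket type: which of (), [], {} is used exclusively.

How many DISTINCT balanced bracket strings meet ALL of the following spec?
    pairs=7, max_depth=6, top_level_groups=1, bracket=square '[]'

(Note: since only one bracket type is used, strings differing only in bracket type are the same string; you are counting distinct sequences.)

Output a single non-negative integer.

Answer: 9

Derivation:
Spec: pairs=7 depth=6 groups=1
Count(depth <= 6) = 131
Count(depth <= 5) = 122
Count(depth == 6) = 131 - 122 = 9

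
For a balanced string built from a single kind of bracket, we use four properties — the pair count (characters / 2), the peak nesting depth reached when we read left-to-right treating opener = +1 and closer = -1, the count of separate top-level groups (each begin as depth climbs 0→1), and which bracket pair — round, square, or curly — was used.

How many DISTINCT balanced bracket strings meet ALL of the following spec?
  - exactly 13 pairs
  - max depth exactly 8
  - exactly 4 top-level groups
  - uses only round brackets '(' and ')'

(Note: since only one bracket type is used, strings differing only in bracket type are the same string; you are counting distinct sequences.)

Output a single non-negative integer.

Spec: pairs=13 depth=8 groups=4
Count(depth <= 8) = 90364
Count(depth <= 7) = 89764
Count(depth == 8) = 90364 - 89764 = 600

Answer: 600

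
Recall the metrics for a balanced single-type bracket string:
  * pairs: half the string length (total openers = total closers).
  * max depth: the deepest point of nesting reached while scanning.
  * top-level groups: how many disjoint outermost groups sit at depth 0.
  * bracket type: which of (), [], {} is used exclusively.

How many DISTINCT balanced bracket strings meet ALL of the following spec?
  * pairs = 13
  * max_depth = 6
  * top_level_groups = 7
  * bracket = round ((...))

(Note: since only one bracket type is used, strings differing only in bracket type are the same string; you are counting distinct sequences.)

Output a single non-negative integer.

Spec: pairs=13 depth=6 groups=7
Count(depth <= 6) = 9989
Count(depth <= 5) = 9884
Count(depth == 6) = 9989 - 9884 = 105

Answer: 105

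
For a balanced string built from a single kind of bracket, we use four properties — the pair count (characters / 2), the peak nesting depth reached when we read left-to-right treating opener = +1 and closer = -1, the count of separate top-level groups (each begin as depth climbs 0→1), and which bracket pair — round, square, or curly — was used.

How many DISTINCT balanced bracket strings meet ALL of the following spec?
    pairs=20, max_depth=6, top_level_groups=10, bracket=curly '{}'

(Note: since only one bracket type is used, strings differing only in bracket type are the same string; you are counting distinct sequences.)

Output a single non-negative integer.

Spec: pairs=20 depth=6 groups=10
Count(depth <= 6) = 9846515
Count(depth <= 5) = 9265980
Count(depth == 6) = 9846515 - 9265980 = 580535

Answer: 580535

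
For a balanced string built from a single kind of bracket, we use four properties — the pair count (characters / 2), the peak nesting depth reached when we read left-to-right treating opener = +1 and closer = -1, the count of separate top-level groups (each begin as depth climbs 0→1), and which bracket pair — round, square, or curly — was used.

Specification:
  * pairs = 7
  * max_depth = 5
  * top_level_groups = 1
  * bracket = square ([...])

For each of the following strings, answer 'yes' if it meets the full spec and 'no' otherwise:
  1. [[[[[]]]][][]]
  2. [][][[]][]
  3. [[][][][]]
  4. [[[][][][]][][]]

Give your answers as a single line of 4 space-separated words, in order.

Answer: yes no no no

Derivation:
String 1 '[[[[[]]]][][]]': depth seq [1 2 3 4 5 4 3 2 1 2 1 2 1 0]
  -> pairs=7 depth=5 groups=1 -> yes
String 2 '[][][[]][]': depth seq [1 0 1 0 1 2 1 0 1 0]
  -> pairs=5 depth=2 groups=4 -> no
String 3 '[[][][][]]': depth seq [1 2 1 2 1 2 1 2 1 0]
  -> pairs=5 depth=2 groups=1 -> no
String 4 '[[[][][][]][][]]': depth seq [1 2 3 2 3 2 3 2 3 2 1 2 1 2 1 0]
  -> pairs=8 depth=3 groups=1 -> no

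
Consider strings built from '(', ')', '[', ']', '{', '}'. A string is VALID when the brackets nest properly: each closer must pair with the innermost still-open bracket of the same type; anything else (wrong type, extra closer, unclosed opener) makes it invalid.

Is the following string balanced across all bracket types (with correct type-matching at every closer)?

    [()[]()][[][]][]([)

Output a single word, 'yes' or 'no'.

pos 0: push '['; stack = [
pos 1: push '('; stack = [(
pos 2: ')' matches '('; pop; stack = [
pos 3: push '['; stack = [[
pos 4: ']' matches '['; pop; stack = [
pos 5: push '('; stack = [(
pos 6: ')' matches '('; pop; stack = [
pos 7: ']' matches '['; pop; stack = (empty)
pos 8: push '['; stack = [
pos 9: push '['; stack = [[
pos 10: ']' matches '['; pop; stack = [
pos 11: push '['; stack = [[
pos 12: ']' matches '['; pop; stack = [
pos 13: ']' matches '['; pop; stack = (empty)
pos 14: push '['; stack = [
pos 15: ']' matches '['; pop; stack = (empty)
pos 16: push '('; stack = (
pos 17: push '['; stack = ([
pos 18: saw closer ')' but top of stack is '[' (expected ']') → INVALID
Verdict: type mismatch at position 18: ')' closes '[' → no

Answer: no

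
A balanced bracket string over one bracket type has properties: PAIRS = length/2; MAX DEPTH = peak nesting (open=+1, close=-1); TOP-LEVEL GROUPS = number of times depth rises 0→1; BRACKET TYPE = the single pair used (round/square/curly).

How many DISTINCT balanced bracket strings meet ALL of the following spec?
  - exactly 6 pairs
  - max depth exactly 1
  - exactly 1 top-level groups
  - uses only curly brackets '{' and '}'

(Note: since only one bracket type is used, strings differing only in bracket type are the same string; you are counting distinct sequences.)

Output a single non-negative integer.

Answer: 0

Derivation:
Spec: pairs=6 depth=1 groups=1
Count(depth <= 1) = 0
Count(depth <= 0) = 0
Count(depth == 1) = 0 - 0 = 0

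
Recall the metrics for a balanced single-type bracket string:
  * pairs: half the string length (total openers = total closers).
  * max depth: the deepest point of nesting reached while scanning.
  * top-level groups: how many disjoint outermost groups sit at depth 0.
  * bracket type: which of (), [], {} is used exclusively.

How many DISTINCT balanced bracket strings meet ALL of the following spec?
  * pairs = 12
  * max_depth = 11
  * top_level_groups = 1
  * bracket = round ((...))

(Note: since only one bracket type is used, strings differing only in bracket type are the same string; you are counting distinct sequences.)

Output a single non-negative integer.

Answer: 19

Derivation:
Spec: pairs=12 depth=11 groups=1
Count(depth <= 11) = 58785
Count(depth <= 10) = 58766
Count(depth == 11) = 58785 - 58766 = 19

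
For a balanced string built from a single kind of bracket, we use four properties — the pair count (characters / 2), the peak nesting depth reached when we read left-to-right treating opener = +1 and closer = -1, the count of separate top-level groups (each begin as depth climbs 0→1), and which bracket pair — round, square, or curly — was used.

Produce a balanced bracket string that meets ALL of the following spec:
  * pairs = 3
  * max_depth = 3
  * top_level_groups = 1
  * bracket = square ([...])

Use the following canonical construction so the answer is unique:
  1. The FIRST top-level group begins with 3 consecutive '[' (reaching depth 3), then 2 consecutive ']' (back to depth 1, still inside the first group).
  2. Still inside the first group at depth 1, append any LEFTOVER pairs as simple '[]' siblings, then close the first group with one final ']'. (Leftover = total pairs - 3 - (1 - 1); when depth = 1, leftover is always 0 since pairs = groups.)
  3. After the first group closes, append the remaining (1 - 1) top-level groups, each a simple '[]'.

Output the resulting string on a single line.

Answer: [[[]]]

Derivation:
Spec: pairs=3 depth=3 groups=1
Leftover pairs = 3 - 3 - (1-1) = 0
First group: deep chain of depth 3 + 0 sibling pairs
Remaining 0 groups: simple '[]' each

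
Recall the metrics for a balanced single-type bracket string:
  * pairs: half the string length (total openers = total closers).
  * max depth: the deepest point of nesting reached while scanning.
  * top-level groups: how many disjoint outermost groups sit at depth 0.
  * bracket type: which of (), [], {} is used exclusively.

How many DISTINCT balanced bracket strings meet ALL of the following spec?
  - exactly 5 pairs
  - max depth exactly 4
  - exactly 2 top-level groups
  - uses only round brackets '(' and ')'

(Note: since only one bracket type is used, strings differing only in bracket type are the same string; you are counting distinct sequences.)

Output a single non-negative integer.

Spec: pairs=5 depth=4 groups=2
Count(depth <= 4) = 14
Count(depth <= 3) = 12
Count(depth == 4) = 14 - 12 = 2

Answer: 2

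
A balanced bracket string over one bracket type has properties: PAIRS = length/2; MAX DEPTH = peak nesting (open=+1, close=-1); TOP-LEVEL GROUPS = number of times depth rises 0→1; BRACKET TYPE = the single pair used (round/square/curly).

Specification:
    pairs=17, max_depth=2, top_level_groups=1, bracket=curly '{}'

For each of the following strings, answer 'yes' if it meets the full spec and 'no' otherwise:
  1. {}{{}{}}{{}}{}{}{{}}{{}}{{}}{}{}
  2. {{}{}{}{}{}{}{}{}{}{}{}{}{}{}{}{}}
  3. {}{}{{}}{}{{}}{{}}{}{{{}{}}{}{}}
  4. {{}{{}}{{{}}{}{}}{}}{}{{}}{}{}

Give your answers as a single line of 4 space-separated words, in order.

Answer: no yes no no

Derivation:
String 1 '{}{{}{}}{{}}{}{}{{}}{{}}{{}}{}{}': depth seq [1 0 1 2 1 2 1 0 1 2 1 0 1 0 1 0 1 2 1 0 1 2 1 0 1 2 1 0 1 0 1 0]
  -> pairs=16 depth=2 groups=10 -> no
String 2 '{{}{}{}{}{}{}{}{}{}{}{}{}{}{}{}{}}': depth seq [1 2 1 2 1 2 1 2 1 2 1 2 1 2 1 2 1 2 1 2 1 2 1 2 1 2 1 2 1 2 1 2 1 0]
  -> pairs=17 depth=2 groups=1 -> yes
String 3 '{}{}{{}}{}{{}}{{}}{}{{{}{}}{}{}}': depth seq [1 0 1 0 1 2 1 0 1 0 1 2 1 0 1 2 1 0 1 0 1 2 3 2 3 2 1 2 1 2 1 0]
  -> pairs=16 depth=3 groups=8 -> no
String 4 '{{}{{}}{{{}}{}{}}{}}{}{{}}{}{}': depth seq [1 2 1 2 3 2 1 2 3 4 3 2 3 2 3 2 1 2 1 0 1 0 1 2 1 0 1 0 1 0]
  -> pairs=15 depth=4 groups=5 -> no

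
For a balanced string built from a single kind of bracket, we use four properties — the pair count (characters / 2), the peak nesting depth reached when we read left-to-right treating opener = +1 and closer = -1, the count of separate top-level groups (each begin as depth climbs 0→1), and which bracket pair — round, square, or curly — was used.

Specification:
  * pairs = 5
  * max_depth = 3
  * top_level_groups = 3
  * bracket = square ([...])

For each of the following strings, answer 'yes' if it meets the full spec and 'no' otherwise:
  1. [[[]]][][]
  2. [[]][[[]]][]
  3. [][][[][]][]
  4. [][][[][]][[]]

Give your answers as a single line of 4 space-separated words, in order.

Answer: yes no no no

Derivation:
String 1 '[[[]]][][]': depth seq [1 2 3 2 1 0 1 0 1 0]
  -> pairs=5 depth=3 groups=3 -> yes
String 2 '[[]][[[]]][]': depth seq [1 2 1 0 1 2 3 2 1 0 1 0]
  -> pairs=6 depth=3 groups=3 -> no
String 3 '[][][[][]][]': depth seq [1 0 1 0 1 2 1 2 1 0 1 0]
  -> pairs=6 depth=2 groups=4 -> no
String 4 '[][][[][]][[]]': depth seq [1 0 1 0 1 2 1 2 1 0 1 2 1 0]
  -> pairs=7 depth=2 groups=4 -> no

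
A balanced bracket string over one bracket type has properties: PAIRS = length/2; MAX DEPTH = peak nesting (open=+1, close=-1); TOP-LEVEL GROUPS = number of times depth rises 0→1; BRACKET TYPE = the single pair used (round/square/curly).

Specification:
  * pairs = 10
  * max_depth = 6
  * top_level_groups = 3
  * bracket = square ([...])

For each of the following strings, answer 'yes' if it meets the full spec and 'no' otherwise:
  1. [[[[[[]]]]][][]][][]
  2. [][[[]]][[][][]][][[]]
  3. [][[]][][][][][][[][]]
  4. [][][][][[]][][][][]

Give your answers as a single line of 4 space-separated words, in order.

Answer: yes no no no

Derivation:
String 1 '[[[[[[]]]]][][]][][]': depth seq [1 2 3 4 5 6 5 4 3 2 1 2 1 2 1 0 1 0 1 0]
  -> pairs=10 depth=6 groups=3 -> yes
String 2 '[][[[]]][[][][]][][[]]': depth seq [1 0 1 2 3 2 1 0 1 2 1 2 1 2 1 0 1 0 1 2 1 0]
  -> pairs=11 depth=3 groups=5 -> no
String 3 '[][[]][][][][][][[][]]': depth seq [1 0 1 2 1 0 1 0 1 0 1 0 1 0 1 0 1 2 1 2 1 0]
  -> pairs=11 depth=2 groups=8 -> no
String 4 '[][][][][[]][][][][]': depth seq [1 0 1 0 1 0 1 0 1 2 1 0 1 0 1 0 1 0 1 0]
  -> pairs=10 depth=2 groups=9 -> no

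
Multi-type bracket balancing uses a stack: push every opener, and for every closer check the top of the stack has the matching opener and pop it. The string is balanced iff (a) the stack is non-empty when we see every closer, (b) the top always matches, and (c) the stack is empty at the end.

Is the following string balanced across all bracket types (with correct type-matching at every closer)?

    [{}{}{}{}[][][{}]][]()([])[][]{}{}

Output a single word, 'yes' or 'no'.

Answer: yes

Derivation:
pos 0: push '['; stack = [
pos 1: push '{'; stack = [{
pos 2: '}' matches '{'; pop; stack = [
pos 3: push '{'; stack = [{
pos 4: '}' matches '{'; pop; stack = [
pos 5: push '{'; stack = [{
pos 6: '}' matches '{'; pop; stack = [
pos 7: push '{'; stack = [{
pos 8: '}' matches '{'; pop; stack = [
pos 9: push '['; stack = [[
pos 10: ']' matches '['; pop; stack = [
pos 11: push '['; stack = [[
pos 12: ']' matches '['; pop; stack = [
pos 13: push '['; stack = [[
pos 14: push '{'; stack = [[{
pos 15: '}' matches '{'; pop; stack = [[
pos 16: ']' matches '['; pop; stack = [
pos 17: ']' matches '['; pop; stack = (empty)
pos 18: push '['; stack = [
pos 19: ']' matches '['; pop; stack = (empty)
pos 20: push '('; stack = (
pos 21: ')' matches '('; pop; stack = (empty)
pos 22: push '('; stack = (
pos 23: push '['; stack = ([
pos 24: ']' matches '['; pop; stack = (
pos 25: ')' matches '('; pop; stack = (empty)
pos 26: push '['; stack = [
pos 27: ']' matches '['; pop; stack = (empty)
pos 28: push '['; stack = [
pos 29: ']' matches '['; pop; stack = (empty)
pos 30: push '{'; stack = {
pos 31: '}' matches '{'; pop; stack = (empty)
pos 32: push '{'; stack = {
pos 33: '}' matches '{'; pop; stack = (empty)
end: stack empty → VALID
Verdict: properly nested → yes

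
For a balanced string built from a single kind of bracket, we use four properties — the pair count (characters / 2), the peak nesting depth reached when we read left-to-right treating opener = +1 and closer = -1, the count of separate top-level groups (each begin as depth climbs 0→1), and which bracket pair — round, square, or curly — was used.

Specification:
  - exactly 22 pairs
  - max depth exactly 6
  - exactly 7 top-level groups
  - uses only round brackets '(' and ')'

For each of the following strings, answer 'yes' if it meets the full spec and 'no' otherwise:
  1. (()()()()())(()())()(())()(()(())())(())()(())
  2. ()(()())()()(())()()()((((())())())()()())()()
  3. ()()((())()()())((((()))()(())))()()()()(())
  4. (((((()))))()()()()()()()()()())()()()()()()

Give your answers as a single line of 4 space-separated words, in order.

Answer: no no no yes

Derivation:
String 1 '(()()()()())(()())()(())()(()(())())(())()(())': depth seq [1 2 1 2 1 2 1 2 1 2 1 0 1 2 1 2 1 0 1 0 1 2 1 0 1 0 1 2 1 2 3 2 1 2 1 0 1 2 1 0 1 0 1 2 1 0]
  -> pairs=23 depth=3 groups=9 -> no
String 2 '()(()())()()(())()()()((((())())())()()())()()': depth seq [1 0 1 2 1 2 1 0 1 0 1 0 1 2 1 0 1 0 1 0 1 0 1 2 3 4 5 4 3 4 3 2 3 2 1 2 1 2 1 2 1 0 1 0 1 0]
  -> pairs=23 depth=5 groups=11 -> no
String 3 '()()((())()()())((((()))()(())))()()()()(())': depth seq [1 0 1 0 1 2 3 2 1 2 1 2 1 2 1 0 1 2 3 4 5 4 3 2 3 2 3 4 3 2 1 0 1 0 1 0 1 0 1 0 1 2 1 0]
  -> pairs=22 depth=5 groups=9 -> no
String 4 '(((((()))))()()()()()()()()()())()()()()()()': depth seq [1 2 3 4 5 6 5 4 3 2 1 2 1 2 1 2 1 2 1 2 1 2 1 2 1 2 1 2 1 2 1 0 1 0 1 0 1 0 1 0 1 0 1 0]
  -> pairs=22 depth=6 groups=7 -> yes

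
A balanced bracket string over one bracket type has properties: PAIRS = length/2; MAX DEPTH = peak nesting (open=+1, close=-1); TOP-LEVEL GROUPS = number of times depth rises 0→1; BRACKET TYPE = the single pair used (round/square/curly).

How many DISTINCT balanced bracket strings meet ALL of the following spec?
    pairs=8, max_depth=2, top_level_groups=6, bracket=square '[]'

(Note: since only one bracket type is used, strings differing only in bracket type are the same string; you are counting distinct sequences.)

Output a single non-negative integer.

Spec: pairs=8 depth=2 groups=6
Count(depth <= 2) = 21
Count(depth <= 1) = 0
Count(depth == 2) = 21 - 0 = 21

Answer: 21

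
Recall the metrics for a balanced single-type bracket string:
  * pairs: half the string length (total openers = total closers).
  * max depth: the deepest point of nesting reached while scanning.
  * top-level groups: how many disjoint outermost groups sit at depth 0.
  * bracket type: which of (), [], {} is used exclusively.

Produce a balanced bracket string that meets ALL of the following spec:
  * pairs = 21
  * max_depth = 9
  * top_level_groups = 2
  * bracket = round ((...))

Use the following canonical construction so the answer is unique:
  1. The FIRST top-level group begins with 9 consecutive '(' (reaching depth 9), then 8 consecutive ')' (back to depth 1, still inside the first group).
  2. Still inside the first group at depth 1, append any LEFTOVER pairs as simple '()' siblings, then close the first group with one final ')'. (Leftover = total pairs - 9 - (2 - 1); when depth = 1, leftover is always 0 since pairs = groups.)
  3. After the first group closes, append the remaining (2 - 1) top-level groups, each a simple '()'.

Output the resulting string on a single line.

Spec: pairs=21 depth=9 groups=2
Leftover pairs = 21 - 9 - (2-1) = 11
First group: deep chain of depth 9 + 11 sibling pairs
Remaining 1 groups: simple '()' each

Answer: ((((((((())))))))()()()()()()()()()()())()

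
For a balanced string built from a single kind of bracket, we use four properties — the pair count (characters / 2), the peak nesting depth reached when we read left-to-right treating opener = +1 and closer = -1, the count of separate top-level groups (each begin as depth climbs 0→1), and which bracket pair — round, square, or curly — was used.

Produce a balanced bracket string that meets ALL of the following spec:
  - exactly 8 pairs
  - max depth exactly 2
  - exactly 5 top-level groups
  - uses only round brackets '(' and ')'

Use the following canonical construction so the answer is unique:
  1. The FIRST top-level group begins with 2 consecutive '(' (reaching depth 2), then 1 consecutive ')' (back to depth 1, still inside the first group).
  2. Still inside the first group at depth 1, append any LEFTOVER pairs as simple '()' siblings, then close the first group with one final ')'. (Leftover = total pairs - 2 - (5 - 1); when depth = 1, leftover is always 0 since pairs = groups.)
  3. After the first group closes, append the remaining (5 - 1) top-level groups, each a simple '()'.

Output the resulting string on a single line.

Spec: pairs=8 depth=2 groups=5
Leftover pairs = 8 - 2 - (5-1) = 2
First group: deep chain of depth 2 + 2 sibling pairs
Remaining 4 groups: simple '()' each

Answer: (()()())()()()()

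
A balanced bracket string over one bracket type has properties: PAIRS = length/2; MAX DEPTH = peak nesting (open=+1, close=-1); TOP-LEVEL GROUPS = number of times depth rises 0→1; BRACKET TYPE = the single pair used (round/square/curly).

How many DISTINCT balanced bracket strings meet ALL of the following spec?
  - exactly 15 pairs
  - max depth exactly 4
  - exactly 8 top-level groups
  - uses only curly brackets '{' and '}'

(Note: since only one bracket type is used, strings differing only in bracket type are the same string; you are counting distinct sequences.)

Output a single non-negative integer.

Spec: pairs=15 depth=4 groups=8
Count(depth <= 4) = 54568
Count(depth <= 3) = 34232
Count(depth == 4) = 54568 - 34232 = 20336

Answer: 20336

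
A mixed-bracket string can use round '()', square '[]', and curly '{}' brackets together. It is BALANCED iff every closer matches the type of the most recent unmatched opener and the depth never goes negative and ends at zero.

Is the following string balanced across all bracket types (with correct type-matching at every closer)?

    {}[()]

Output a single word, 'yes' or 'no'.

Answer: yes

Derivation:
pos 0: push '{'; stack = {
pos 1: '}' matches '{'; pop; stack = (empty)
pos 2: push '['; stack = [
pos 3: push '('; stack = [(
pos 4: ')' matches '('; pop; stack = [
pos 5: ']' matches '['; pop; stack = (empty)
end: stack empty → VALID
Verdict: properly nested → yes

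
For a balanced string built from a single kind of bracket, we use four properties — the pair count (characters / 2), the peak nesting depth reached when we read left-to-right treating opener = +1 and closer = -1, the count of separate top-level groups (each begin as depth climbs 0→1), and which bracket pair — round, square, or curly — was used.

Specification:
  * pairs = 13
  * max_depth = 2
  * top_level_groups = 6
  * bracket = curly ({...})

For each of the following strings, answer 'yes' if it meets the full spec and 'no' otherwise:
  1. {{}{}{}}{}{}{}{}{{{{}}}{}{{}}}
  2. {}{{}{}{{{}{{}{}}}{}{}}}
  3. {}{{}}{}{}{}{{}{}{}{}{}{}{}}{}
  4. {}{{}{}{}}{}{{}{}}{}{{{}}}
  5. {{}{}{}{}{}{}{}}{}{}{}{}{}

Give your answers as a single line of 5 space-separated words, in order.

Answer: no no no no yes

Derivation:
String 1 '{{}{}{}}{}{}{}{}{{{{}}}{}{{}}}': depth seq [1 2 1 2 1 2 1 0 1 0 1 0 1 0 1 0 1 2 3 4 3 2 1 2 1 2 3 2 1 0]
  -> pairs=15 depth=4 groups=6 -> no
String 2 '{}{{}{}{{{}{{}{}}}{}{}}}': depth seq [1 0 1 2 1 2 1 2 3 4 3 4 5 4 5 4 3 2 3 2 3 2 1 0]
  -> pairs=12 depth=5 groups=2 -> no
String 3 '{}{{}}{}{}{}{{}{}{}{}{}{}{}}{}': depth seq [1 0 1 2 1 0 1 0 1 0 1 0 1 2 1 2 1 2 1 2 1 2 1 2 1 2 1 0 1 0]
  -> pairs=15 depth=2 groups=7 -> no
String 4 '{}{{}{}{}}{}{{}{}}{}{{{}}}': depth seq [1 0 1 2 1 2 1 2 1 0 1 0 1 2 1 2 1 0 1 0 1 2 3 2 1 0]
  -> pairs=13 depth=3 groups=6 -> no
String 5 '{{}{}{}{}{}{}{}}{}{}{}{}{}': depth seq [1 2 1 2 1 2 1 2 1 2 1 2 1 2 1 0 1 0 1 0 1 0 1 0 1 0]
  -> pairs=13 depth=2 groups=6 -> yes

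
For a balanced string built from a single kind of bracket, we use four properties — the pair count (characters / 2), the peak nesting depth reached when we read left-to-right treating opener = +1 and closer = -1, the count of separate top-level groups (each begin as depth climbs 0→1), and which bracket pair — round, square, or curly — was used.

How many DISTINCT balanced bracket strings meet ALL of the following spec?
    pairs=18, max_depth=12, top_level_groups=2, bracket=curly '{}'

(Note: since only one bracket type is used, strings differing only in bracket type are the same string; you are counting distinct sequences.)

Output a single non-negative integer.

Answer: 260832

Derivation:
Spec: pairs=18 depth=12 groups=2
Count(depth <= 12) = 129583718
Count(depth <= 11) = 129322886
Count(depth == 12) = 129583718 - 129322886 = 260832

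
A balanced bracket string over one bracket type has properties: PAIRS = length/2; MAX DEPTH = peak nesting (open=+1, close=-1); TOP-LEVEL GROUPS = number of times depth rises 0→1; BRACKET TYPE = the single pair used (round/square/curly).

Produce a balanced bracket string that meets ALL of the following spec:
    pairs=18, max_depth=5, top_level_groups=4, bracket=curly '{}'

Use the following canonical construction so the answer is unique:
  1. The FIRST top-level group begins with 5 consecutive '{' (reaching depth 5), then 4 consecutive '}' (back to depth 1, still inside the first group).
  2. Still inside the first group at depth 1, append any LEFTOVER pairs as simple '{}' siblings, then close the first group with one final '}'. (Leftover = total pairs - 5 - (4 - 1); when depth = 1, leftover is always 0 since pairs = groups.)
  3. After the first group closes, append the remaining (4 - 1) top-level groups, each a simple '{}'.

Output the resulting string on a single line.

Answer: {{{{{}}}}{}{}{}{}{}{}{}{}{}{}}{}{}{}

Derivation:
Spec: pairs=18 depth=5 groups=4
Leftover pairs = 18 - 5 - (4-1) = 10
First group: deep chain of depth 5 + 10 sibling pairs
Remaining 3 groups: simple '{}' each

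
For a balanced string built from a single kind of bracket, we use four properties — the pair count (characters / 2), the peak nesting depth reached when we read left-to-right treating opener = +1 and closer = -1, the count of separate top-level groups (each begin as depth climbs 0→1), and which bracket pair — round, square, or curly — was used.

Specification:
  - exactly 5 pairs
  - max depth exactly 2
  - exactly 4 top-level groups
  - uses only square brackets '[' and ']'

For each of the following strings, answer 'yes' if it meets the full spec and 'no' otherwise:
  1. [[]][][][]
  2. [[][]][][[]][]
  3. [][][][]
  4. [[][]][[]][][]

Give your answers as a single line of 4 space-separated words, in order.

String 1 '[[]][][][]': depth seq [1 2 1 0 1 0 1 0 1 0]
  -> pairs=5 depth=2 groups=4 -> yes
String 2 '[[][]][][[]][]': depth seq [1 2 1 2 1 0 1 0 1 2 1 0 1 0]
  -> pairs=7 depth=2 groups=4 -> no
String 3 '[][][][]': depth seq [1 0 1 0 1 0 1 0]
  -> pairs=4 depth=1 groups=4 -> no
String 4 '[[][]][[]][][]': depth seq [1 2 1 2 1 0 1 2 1 0 1 0 1 0]
  -> pairs=7 depth=2 groups=4 -> no

Answer: yes no no no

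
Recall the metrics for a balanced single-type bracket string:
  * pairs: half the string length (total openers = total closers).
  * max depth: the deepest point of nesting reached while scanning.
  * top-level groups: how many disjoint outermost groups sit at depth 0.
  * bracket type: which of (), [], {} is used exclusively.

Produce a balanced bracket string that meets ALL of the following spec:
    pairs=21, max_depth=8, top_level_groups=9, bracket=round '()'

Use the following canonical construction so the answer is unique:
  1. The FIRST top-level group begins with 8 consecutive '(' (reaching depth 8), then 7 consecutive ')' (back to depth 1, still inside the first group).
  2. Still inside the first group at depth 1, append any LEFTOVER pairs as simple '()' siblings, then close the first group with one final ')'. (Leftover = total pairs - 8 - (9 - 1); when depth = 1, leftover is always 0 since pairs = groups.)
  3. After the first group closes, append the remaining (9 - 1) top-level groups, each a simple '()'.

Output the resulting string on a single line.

Answer: (((((((()))))))()()()()())()()()()()()()()

Derivation:
Spec: pairs=21 depth=8 groups=9
Leftover pairs = 21 - 8 - (9-1) = 5
First group: deep chain of depth 8 + 5 sibling pairs
Remaining 8 groups: simple '()' each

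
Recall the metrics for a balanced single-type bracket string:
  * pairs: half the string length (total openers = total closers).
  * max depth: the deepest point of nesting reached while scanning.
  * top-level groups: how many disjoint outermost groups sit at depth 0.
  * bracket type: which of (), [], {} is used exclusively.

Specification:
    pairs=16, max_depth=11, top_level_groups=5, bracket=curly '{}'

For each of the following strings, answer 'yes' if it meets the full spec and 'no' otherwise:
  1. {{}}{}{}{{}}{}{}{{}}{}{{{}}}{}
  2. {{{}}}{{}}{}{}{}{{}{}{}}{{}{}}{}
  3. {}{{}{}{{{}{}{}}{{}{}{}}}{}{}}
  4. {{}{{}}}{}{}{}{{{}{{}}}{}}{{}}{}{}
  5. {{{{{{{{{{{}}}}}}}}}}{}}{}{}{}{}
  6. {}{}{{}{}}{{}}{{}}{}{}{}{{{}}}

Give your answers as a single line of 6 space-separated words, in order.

Answer: no no no no yes no

Derivation:
String 1 '{{}}{}{}{{}}{}{}{{}}{}{{{}}}{}': depth seq [1 2 1 0 1 0 1 0 1 2 1 0 1 0 1 0 1 2 1 0 1 0 1 2 3 2 1 0 1 0]
  -> pairs=15 depth=3 groups=10 -> no
String 2 '{{{}}}{{}}{}{}{}{{}{}{}}{{}{}}{}': depth seq [1 2 3 2 1 0 1 2 1 0 1 0 1 0 1 0 1 2 1 2 1 2 1 0 1 2 1 2 1 0 1 0]
  -> pairs=16 depth=3 groups=8 -> no
String 3 '{}{{}{}{{{}{}{}}{{}{}{}}}{}{}}': depth seq [1 0 1 2 1 2 1 2 3 4 3 4 3 4 3 2 3 4 3 4 3 4 3 2 1 2 1 2 1 0]
  -> pairs=15 depth=4 groups=2 -> no
String 4 '{{}{{}}}{}{}{}{{{}{{}}}{}}{{}}{}{}': depth seq [1 2 1 2 3 2 1 0 1 0 1 0 1 0 1 2 3 2 3 4 3 2 1 2 1 0 1 2 1 0 1 0 1 0]
  -> pairs=17 depth=4 groups=8 -> no
String 5 '{{{{{{{{{{{}}}}}}}}}}{}}{}{}{}{}': depth seq [1 2 3 4 5 6 7 8 9 10 11 10 9 8 7 6 5 4 3 2 1 2 1 0 1 0 1 0 1 0 1 0]
  -> pairs=16 depth=11 groups=5 -> yes
String 6 '{}{}{{}{}}{{}}{{}}{}{}{}{{{}}}': depth seq [1 0 1 0 1 2 1 2 1 0 1 2 1 0 1 2 1 0 1 0 1 0 1 0 1 2 3 2 1 0]
  -> pairs=15 depth=3 groups=9 -> no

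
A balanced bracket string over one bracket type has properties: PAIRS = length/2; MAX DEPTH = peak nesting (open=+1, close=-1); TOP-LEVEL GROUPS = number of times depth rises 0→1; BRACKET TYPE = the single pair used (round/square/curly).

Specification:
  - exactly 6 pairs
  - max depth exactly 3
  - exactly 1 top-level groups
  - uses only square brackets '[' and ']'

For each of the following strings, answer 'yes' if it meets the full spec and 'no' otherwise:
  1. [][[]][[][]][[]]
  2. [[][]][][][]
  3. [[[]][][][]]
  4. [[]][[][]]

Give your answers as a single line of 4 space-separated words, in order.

Answer: no no yes no

Derivation:
String 1 '[][[]][[][]][[]]': depth seq [1 0 1 2 1 0 1 2 1 2 1 0 1 2 1 0]
  -> pairs=8 depth=2 groups=4 -> no
String 2 '[[][]][][][]': depth seq [1 2 1 2 1 0 1 0 1 0 1 0]
  -> pairs=6 depth=2 groups=4 -> no
String 3 '[[[]][][][]]': depth seq [1 2 3 2 1 2 1 2 1 2 1 0]
  -> pairs=6 depth=3 groups=1 -> yes
String 4 '[[]][[][]]': depth seq [1 2 1 0 1 2 1 2 1 0]
  -> pairs=5 depth=2 groups=2 -> no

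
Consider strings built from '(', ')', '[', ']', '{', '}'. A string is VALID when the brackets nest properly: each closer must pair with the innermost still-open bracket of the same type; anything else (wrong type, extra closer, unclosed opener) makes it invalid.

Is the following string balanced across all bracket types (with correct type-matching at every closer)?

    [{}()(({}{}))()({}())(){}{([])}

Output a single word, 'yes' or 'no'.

Answer: no

Derivation:
pos 0: push '['; stack = [
pos 1: push '{'; stack = [{
pos 2: '}' matches '{'; pop; stack = [
pos 3: push '('; stack = [(
pos 4: ')' matches '('; pop; stack = [
pos 5: push '('; stack = [(
pos 6: push '('; stack = [((
pos 7: push '{'; stack = [(({
pos 8: '}' matches '{'; pop; stack = [((
pos 9: push '{'; stack = [(({
pos 10: '}' matches '{'; pop; stack = [((
pos 11: ')' matches '('; pop; stack = [(
pos 12: ')' matches '('; pop; stack = [
pos 13: push '('; stack = [(
pos 14: ')' matches '('; pop; stack = [
pos 15: push '('; stack = [(
pos 16: push '{'; stack = [({
pos 17: '}' matches '{'; pop; stack = [(
pos 18: push '('; stack = [((
pos 19: ')' matches '('; pop; stack = [(
pos 20: ')' matches '('; pop; stack = [
pos 21: push '('; stack = [(
pos 22: ')' matches '('; pop; stack = [
pos 23: push '{'; stack = [{
pos 24: '}' matches '{'; pop; stack = [
pos 25: push '{'; stack = [{
pos 26: push '('; stack = [{(
pos 27: push '['; stack = [{([
pos 28: ']' matches '['; pop; stack = [{(
pos 29: ')' matches '('; pop; stack = [{
pos 30: '}' matches '{'; pop; stack = [
end: stack still non-empty ([) → INVALID
Verdict: unclosed openers at end: [ → no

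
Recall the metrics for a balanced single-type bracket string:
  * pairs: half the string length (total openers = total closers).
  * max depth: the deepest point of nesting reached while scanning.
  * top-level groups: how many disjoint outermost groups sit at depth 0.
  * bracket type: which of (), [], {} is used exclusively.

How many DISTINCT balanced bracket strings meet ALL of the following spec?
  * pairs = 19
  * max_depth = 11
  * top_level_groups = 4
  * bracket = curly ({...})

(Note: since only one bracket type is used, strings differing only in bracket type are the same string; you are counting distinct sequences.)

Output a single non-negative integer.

Answer: 521664

Derivation:
Spec: pairs=19 depth=11 groups=4
Count(depth <= 11) = 218226976
Count(depth <= 10) = 217705312
Count(depth == 11) = 218226976 - 217705312 = 521664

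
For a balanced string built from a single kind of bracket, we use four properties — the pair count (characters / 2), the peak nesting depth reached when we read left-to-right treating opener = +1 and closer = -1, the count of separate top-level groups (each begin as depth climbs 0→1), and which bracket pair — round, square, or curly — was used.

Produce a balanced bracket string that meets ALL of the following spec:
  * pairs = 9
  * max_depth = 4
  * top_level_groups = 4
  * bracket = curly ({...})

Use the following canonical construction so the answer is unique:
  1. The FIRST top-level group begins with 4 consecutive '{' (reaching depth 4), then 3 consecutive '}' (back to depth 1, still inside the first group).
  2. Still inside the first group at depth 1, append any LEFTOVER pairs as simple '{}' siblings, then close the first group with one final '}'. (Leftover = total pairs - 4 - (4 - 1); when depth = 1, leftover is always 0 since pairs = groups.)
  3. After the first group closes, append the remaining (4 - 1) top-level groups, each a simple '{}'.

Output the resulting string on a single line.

Spec: pairs=9 depth=4 groups=4
Leftover pairs = 9 - 4 - (4-1) = 2
First group: deep chain of depth 4 + 2 sibling pairs
Remaining 3 groups: simple '{}' each

Answer: {{{{}}}{}{}}{}{}{}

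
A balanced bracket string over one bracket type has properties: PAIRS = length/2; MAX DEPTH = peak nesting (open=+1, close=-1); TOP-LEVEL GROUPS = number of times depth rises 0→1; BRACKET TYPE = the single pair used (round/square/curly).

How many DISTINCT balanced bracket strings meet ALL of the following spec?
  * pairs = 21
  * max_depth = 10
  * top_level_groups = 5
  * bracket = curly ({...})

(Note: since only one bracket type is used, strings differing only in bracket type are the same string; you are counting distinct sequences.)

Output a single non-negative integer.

Spec: pairs=21 depth=10 groups=5
Count(depth <= 10) = 1733705985
Count(depth <= 9) = 1715824110
Count(depth == 10) = 1733705985 - 1715824110 = 17881875

Answer: 17881875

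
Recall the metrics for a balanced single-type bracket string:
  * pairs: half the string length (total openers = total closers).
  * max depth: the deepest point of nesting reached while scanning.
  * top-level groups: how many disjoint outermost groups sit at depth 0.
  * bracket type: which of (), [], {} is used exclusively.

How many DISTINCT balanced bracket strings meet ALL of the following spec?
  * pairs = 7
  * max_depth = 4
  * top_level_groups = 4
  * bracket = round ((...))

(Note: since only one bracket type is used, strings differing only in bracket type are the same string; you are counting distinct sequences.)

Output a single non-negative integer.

Answer: 4

Derivation:
Spec: pairs=7 depth=4 groups=4
Count(depth <= 4) = 48
Count(depth <= 3) = 44
Count(depth == 4) = 48 - 44 = 4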